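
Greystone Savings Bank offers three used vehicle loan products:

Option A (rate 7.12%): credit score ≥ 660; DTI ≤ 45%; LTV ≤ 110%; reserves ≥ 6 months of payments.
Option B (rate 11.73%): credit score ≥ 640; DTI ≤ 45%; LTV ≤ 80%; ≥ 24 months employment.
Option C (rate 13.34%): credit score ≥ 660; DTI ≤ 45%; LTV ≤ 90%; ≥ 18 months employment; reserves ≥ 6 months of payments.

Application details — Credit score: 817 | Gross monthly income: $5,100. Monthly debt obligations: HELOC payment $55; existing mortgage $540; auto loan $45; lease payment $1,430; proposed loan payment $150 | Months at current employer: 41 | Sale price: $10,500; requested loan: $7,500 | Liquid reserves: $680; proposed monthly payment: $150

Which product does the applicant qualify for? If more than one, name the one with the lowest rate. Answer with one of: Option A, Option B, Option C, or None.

Total debts = (55 + 540 + 45 + 1,430 + 150) = 2,220; DTI = 2,220/5,100 = 43.5%.
LTV = 7,500/10,500 = 71.4%.
Reserves = 680/150 = 4.5 months.
Option A: score 817 ≥ 660; DTI 43.5% ≤ 45%; LTV 71.4% ≤ 110%; reserves 4.5 < 6 mo → does not qualify.
Option B: score 817 ≥ 640; DTI 43.5% ≤ 45%; LTV 71.4% ≤ 80%; employment 41 ≥ 24 mo → qualifies.
Option C: score 817 ≥ 660; DTI 43.5% ≤ 45%; LTV 71.4% ≤ 90%; employment 41 ≥ 18 mo; reserves 4.5 < 6 mo → does not qualify.

Option B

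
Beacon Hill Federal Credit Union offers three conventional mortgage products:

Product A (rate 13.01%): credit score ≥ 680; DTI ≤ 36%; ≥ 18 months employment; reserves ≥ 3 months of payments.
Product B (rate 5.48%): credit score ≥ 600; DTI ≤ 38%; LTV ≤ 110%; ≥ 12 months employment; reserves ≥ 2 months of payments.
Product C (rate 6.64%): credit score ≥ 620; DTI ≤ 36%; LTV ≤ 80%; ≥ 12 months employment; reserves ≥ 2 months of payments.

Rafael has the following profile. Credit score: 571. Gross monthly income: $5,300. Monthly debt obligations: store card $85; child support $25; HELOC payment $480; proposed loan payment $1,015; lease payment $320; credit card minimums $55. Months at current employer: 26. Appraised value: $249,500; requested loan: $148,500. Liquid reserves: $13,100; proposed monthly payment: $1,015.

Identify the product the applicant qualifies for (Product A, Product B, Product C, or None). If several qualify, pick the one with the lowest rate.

None

Total debts = (85 + 25 + 480 + 1,015 + 320 + 55) = 1,980; DTI = 1,980/5,300 = 37.4%.
LTV = 148,500/249,500 = 59.5%.
Reserves = 13,100/1,015 = 12.9 months.
Product A: score 571 < 680; DTI 37.4% > 36%; employment 26 ≥ 18 mo; reserves 12.9 ≥ 3 mo → does not qualify.
Product B: score 571 < 600; DTI 37.4% ≤ 38%; LTV 59.5% ≤ 110%; employment 26 ≥ 12 mo; reserves 12.9 ≥ 2 mo → does not qualify.
Product C: score 571 < 620; DTI 37.4% > 36%; LTV 59.5% ≤ 80%; employment 26 ≥ 12 mo; reserves 12.9 ≥ 2 mo → does not qualify.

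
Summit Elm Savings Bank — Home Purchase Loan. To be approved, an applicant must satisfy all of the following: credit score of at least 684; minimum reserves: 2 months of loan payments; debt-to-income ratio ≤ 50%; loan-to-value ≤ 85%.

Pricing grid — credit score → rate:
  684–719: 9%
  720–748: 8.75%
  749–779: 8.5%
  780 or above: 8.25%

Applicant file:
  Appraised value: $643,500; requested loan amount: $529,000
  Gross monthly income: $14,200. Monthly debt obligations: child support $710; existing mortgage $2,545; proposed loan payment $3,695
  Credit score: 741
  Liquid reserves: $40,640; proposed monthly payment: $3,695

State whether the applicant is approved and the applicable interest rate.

Credit score 741 ≥ 684 (meets minimum)
Reserves: 40,640 ÷ 3,695 = 11.0 months (meets 2-month minimum)
Total monthly debts = (710 + 2,545 + 3,695) = 6,950. DTI = 6,950/14,200 = 48.9% ≤ 50%
Loan-to-value = 529,000/643,500 = 82.2% — pass (85% max)
All requirements met. Score 741 falls in the 720–748 tier → 8.75%.

Approved at 8.75%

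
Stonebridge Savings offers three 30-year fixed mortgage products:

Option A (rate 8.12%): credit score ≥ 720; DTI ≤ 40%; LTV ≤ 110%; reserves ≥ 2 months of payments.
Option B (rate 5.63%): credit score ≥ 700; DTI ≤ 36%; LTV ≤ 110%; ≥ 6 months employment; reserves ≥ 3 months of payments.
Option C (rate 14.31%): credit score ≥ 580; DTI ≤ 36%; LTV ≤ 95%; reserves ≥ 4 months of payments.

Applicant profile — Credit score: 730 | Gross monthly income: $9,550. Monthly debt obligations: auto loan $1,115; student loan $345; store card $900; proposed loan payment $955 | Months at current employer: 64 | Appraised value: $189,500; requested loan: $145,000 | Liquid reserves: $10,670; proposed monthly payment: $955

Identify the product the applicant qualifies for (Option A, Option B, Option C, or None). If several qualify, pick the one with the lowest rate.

Total debts = (1,115 + 345 + 900 + 955) = 3,315; DTI = 3,315/9,550 = 34.7%.
LTV = 145,000/189,500 = 76.5%.
Reserves = 10,670/955 = 11.2 months.
Option A: score 730 ≥ 720; DTI 34.7% ≤ 40%; LTV 76.5% ≤ 110%; reserves 11.2 ≥ 2 mo → qualifies.
Option B: score 730 ≥ 700; DTI 34.7% ≤ 36%; LTV 76.5% ≤ 110%; employment 64 ≥ 6 mo; reserves 11.2 ≥ 3 mo → qualifies.
Option C: score 730 ≥ 580; DTI 34.7% ≤ 36%; LTV 76.5% ≤ 95%; reserves 11.2 ≥ 4 mo → qualifies.
Qualifying: Option A, Option B, Option C. Lowest rate is 5.63% → Option B.

Option B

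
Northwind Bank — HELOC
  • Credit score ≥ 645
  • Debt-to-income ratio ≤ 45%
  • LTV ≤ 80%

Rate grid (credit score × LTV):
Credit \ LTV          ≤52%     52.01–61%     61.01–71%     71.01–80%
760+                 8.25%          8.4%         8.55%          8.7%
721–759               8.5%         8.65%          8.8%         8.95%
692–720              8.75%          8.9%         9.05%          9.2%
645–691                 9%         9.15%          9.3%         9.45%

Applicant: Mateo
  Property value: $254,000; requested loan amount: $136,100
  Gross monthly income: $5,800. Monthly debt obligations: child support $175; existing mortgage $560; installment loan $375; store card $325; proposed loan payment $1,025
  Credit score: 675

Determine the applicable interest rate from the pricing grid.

Credit score 675 ≥ 645; Total monthly debts = (175 + 560 + 375 + 325 + 1,025) = 2,460. DTI: 2,460 ÷ 5,800 = 42.4%, within the 45% cap
LTV = 136,100/254,000 = 53.6% ≤ 80%
Score 675 is in the 645–691 band; LTV 53.6% is in the 52.01–61% band → 9.15%.

9.15%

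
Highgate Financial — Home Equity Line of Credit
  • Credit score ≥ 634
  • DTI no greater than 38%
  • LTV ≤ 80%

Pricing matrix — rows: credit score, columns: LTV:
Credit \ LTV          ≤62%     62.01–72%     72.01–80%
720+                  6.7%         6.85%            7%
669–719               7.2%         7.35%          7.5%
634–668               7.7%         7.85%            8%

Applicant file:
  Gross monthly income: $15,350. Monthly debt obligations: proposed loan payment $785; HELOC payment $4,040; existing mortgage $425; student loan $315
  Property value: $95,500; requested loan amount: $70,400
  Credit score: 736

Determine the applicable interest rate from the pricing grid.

7%

Credit score 736 ≥ 634; Total monthly debts = (785 + 4,040 + 425 + 315) = 5,565. Debt-to-income = 5,565/15,350 = 36.3% — meets 38% limit
Loan-to-value = 70,400/95,500 = 73.7% — pass (80% max)
Credit 736 → row 720+; LTV 73.7% → column 72.01–80%. Grid cell → 7%.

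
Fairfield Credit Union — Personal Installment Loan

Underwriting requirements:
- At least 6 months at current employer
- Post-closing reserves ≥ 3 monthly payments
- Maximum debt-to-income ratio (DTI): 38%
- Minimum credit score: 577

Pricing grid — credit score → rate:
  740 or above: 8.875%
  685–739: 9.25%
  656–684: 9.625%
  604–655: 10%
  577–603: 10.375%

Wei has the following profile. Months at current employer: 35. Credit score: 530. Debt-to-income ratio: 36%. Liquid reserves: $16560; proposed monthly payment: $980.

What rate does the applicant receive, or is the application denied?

Credit score 530 < 577 (below minimum)
Employment 35 ≥ 6 months
DTI 36% ≤ 38%
Reserves: 16,560 ÷ 980 = 16.9 months (meets 3-month minimum)
Not all requirements met → denied.

Denied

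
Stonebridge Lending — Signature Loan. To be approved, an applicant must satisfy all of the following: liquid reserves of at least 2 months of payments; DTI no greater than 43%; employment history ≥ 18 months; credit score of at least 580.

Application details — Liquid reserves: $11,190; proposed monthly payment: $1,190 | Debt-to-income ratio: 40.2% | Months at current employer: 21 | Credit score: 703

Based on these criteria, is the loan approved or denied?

Reserves = 11,190/1,190 = 9.4 months ≥ 2
Debt-to-income 40.2% vs 43% cap — pass
Employment 21 ≥ 18 months
Credit score 703 ≥ 580 (meets)
All criteria satisfied.

Approved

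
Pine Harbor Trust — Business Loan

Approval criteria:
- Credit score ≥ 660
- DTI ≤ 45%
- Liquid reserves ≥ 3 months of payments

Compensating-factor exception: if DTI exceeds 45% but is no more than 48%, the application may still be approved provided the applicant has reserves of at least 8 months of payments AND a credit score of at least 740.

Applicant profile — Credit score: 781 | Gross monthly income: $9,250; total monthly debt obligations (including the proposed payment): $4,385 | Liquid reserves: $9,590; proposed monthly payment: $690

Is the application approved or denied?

Credit score 781 ≥ 660 (meets base)
DTI = 4,385/9,250 = 47.4% > 45% — standard DTI limit exceeded.
Reserves = 9,590/690 = 13.9 months ≥ 3
47.4% falls in the override range (45%–48%), so the compensating-factor test applies.
Reserves 13.9 ≥ 8 months; credit score 781 ≥ 740.
Both compensating conditions met → exception applies.

Approved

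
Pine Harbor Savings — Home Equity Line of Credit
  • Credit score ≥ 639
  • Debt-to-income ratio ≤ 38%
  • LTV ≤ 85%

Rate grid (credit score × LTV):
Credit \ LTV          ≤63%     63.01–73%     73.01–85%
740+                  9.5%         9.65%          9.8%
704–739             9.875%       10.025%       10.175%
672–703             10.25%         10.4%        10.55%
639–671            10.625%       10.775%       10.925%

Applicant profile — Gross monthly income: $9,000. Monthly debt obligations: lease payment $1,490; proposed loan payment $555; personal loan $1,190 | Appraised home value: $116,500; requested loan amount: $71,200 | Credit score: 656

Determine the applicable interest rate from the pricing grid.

Credit score 656 ≥ 639; Total monthly debts = (1,490 + 555 + 1,190) = 3,235. DTI: 3,235 ÷ 9,000 = 35.9%, within the 38% cap
LTV = 71,200/116,500 = 61.1% ≤ 85%
Score 656 is in the 639–671 band; LTV 61.1% is in the ≤63% band → 10.625%.

10.625%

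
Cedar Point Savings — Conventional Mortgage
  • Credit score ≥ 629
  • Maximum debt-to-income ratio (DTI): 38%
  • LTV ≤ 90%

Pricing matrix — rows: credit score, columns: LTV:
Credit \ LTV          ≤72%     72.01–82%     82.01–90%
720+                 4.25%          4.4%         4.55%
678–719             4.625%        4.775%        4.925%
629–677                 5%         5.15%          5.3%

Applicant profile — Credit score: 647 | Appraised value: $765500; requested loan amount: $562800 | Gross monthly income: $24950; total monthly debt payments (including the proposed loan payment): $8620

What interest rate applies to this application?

5.15%

Credit score 647 ≥ 629; Debt-to-income = 8,620/24,950 = 34.5% — meets 38% limit
LTV = 562,800/765,500 = 73.5% ≤ 90%
Row: 647 falls in 629–677. Column: 73.5% falls in 72.01–82%. Rate = 5.15%.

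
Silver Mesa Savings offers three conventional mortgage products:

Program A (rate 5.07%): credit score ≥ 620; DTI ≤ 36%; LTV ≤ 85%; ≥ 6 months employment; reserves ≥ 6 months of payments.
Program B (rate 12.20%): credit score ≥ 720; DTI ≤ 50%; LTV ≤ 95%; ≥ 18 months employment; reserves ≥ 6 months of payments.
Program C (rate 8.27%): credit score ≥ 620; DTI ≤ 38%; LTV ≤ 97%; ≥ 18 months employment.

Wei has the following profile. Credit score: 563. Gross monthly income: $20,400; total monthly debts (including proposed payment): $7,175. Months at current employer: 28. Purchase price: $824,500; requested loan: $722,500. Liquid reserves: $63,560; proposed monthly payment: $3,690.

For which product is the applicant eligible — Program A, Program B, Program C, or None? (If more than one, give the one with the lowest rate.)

DTI = 7,175/20,400 = 35.2%.
LTV = 722,500/824,500 = 87.6%.
Reserves = 63,560/3,690 = 17.2 months.
Program A: score 563 < 620; DTI 35.2% ≤ 36%; LTV 87.6% > 85%; employment 28 ≥ 6 mo; reserves 17.2 ≥ 6 mo → does not qualify.
Program B: score 563 < 720; DTI 35.2% ≤ 50%; LTV 87.6% ≤ 95%; employment 28 ≥ 18 mo; reserves 17.2 ≥ 6 mo → does not qualify.
Program C: score 563 < 620; DTI 35.2% ≤ 38%; LTV 87.6% ≤ 97%; employment 28 ≥ 18 mo → does not qualify.

None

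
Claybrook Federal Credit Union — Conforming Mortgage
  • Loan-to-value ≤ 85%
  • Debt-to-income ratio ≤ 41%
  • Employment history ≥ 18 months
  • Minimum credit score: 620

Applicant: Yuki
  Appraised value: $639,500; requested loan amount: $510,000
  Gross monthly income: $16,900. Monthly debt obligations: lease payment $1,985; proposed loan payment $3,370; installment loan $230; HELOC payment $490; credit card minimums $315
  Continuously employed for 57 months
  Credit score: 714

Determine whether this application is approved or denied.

Approved

Loan-to-value = 510,000/639,500 = 79.7% — pass (85% max)
Total monthly debts = (1,985 + 3,370 + 230 + 490 + 315) = 6,390. DTI = 6,390/16,900 = 37.8% ≤ 41%
Employment 57 ≥ 18 months
Credit score 714 ≥ 620 (meets)
All criteria satisfied.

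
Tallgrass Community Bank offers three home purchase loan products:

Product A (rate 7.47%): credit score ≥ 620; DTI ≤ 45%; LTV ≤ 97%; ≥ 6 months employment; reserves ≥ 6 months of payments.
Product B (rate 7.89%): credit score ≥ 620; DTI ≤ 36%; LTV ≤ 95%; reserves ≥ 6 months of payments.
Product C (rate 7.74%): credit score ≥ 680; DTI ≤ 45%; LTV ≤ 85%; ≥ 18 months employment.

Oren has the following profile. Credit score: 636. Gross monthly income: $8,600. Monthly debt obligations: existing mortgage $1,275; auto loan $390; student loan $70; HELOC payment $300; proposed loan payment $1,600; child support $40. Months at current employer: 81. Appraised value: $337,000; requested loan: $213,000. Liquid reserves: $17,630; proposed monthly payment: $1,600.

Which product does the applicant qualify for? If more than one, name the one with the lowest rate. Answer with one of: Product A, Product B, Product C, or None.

Product A

Total debts = (1,275 + 390 + 70 + 300 + 1,600 + 40) = 3,675; DTI = 3,675/8,600 = 42.7%.
LTV = 213,000/337,000 = 63.2%.
Reserves = 17,630/1,600 = 11.0 months.
Product A: score 636 ≥ 620; DTI 42.7% ≤ 45%; LTV 63.2% ≤ 97%; employment 81 ≥ 6 mo; reserves 11.0 ≥ 6 mo → qualifies.
Product B: score 636 ≥ 620; DTI 42.7% > 36%; LTV 63.2% ≤ 95%; reserves 11.0 ≥ 6 mo → does not qualify.
Product C: score 636 < 680; DTI 42.7% ≤ 45%; LTV 63.2% ≤ 85%; employment 81 ≥ 18 mo → does not qualify.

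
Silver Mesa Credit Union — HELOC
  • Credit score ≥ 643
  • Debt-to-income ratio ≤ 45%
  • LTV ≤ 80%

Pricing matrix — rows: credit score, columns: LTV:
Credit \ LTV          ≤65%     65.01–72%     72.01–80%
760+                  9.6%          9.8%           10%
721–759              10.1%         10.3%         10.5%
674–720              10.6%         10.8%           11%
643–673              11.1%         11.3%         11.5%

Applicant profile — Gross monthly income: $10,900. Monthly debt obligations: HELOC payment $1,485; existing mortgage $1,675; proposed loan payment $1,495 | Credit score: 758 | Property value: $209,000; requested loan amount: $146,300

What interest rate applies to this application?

Credit score 758 ≥ 643; Total monthly debts = (1,485 + 1,675 + 1,495) = 4,655. DTI = 4,655/10,900 = 42.7% ≤ 45%
LTV: 146,300 ÷ 209,000 = 70%, within 80% cap
Row: 758 falls in 721–759. Column: 70% falls in 65.01–72%. Rate = 10.3%.

10.3%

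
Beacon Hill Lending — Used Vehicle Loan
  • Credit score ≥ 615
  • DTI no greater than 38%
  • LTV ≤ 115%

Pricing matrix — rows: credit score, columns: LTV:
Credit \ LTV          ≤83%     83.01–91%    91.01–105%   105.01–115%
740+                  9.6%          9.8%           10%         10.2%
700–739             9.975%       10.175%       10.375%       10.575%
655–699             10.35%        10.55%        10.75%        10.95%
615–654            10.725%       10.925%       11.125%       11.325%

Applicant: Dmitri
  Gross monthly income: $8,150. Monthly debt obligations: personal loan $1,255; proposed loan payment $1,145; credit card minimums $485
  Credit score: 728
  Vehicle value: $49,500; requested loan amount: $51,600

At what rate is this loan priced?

Credit score 728 ≥ 615; Total monthly debts = (1,255 + 1,145 + 485) = 2,885. DTI = 2,885/8,150 = 35.4% ≤ 38%
LTV = 51,600/49,500 = 104.2% ≤ 115%
Credit 728 → row 700–739; LTV 104.2% → column 91.01–105%. Grid cell → 10.375%.

10.375%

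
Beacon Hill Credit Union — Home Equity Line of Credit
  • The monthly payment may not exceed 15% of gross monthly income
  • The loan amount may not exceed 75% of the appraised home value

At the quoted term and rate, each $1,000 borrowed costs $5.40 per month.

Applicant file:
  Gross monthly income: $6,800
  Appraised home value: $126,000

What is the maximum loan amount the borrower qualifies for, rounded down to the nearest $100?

Payment cap: 15% × $6,800 = $1,020/month.
At $5.40 per $1,000, that supports 1,020/5.40 × 1,000 ≈ $188,888 → $188,800.
LTV cap: 75% × $126,000 = $94,500 → $94,500.
Binding constraint: loan-to-value.

$94,500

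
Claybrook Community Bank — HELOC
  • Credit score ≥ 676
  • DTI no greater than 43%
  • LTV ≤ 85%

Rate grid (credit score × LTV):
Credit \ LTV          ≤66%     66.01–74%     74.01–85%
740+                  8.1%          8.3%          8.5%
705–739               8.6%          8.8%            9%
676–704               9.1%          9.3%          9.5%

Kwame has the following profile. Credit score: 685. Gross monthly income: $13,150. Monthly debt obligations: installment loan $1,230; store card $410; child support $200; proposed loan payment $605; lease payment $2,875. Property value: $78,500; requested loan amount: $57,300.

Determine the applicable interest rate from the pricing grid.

9.3%

Credit score 685 ≥ 676; Total monthly debts = (1,230 + 410 + 200 + 605 + 2,875) = 5,320. DTI = 5,320/13,150 = 40.5% ≤ 43%
LTV = 57,300/78,500 = 73% ≤ 85%
Credit 685 → row 676–704; LTV 73% → column 66.01–74%. Grid cell → 9.3%.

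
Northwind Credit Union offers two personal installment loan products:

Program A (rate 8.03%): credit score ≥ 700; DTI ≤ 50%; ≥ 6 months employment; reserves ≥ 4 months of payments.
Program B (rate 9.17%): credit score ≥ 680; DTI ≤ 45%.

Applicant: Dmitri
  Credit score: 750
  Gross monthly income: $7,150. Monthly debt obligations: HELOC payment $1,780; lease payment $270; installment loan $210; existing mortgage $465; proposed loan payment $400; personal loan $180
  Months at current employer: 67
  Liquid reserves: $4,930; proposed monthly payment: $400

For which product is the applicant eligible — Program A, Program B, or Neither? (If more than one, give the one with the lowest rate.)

Program A

Total debts = (1,780 + 270 + 210 + 465 + 400 + 180) = 3,305; DTI = 3,305/7,150 = 46.2%.
Reserves = 4,930/400 = 12.3 months.
Program A: score 750 ≥ 700; DTI 46.2% ≤ 50%; employment 67 ≥ 6 mo; reserves 12.3 ≥ 4 mo → qualifies.
Program B: score 750 ≥ 680; DTI 46.2% > 45% → does not qualify.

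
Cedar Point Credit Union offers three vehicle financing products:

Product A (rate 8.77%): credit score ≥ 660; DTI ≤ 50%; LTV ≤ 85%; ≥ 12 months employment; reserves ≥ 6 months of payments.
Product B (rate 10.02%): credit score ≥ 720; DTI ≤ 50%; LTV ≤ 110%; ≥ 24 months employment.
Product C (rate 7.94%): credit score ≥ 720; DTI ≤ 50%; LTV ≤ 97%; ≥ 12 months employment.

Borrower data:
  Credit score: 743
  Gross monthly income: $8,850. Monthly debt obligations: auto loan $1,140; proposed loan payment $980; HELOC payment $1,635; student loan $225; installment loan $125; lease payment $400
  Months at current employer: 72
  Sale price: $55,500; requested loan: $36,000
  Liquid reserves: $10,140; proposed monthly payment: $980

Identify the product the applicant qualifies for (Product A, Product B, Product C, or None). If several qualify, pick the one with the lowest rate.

None

Total debts = (1,140 + 980 + 1,635 + 225 + 125 + 400) = 4,505; DTI = 4,505/8,850 = 50.9%.
LTV = 36,000/55,500 = 64.9%.
Reserves = 10,140/980 = 10.3 months.
Product A: score 743 ≥ 660; DTI 50.9% > 50%; LTV 64.9% ≤ 85%; employment 72 ≥ 12 mo; reserves 10.3 ≥ 6 mo → does not qualify.
Product B: score 743 ≥ 720; DTI 50.9% > 50%; LTV 64.9% ≤ 110%; employment 72 ≥ 24 mo → does not qualify.
Product C: score 743 ≥ 720; DTI 50.9% > 50%; LTV 64.9% ≤ 97%; employment 72 ≥ 12 mo → does not qualify.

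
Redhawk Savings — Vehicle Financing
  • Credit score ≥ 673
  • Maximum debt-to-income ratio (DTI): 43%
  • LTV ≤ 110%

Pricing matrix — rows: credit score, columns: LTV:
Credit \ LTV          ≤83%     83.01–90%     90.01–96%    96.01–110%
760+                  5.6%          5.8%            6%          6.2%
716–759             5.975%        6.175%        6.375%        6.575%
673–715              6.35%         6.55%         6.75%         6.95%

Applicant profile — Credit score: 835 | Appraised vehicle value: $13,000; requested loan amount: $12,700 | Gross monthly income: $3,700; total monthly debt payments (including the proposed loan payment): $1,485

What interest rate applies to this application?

Credit score 835 ≥ 673; DTI = 1,485/3,700 = 40.1% ≤ 43%
Loan-to-value = 12,700/13,000 = 97.7% — pass (110% max)
Row: 835 falls in 760+. Column: 97.7% falls in 96.01–110%. Rate = 6.2%.

6.2%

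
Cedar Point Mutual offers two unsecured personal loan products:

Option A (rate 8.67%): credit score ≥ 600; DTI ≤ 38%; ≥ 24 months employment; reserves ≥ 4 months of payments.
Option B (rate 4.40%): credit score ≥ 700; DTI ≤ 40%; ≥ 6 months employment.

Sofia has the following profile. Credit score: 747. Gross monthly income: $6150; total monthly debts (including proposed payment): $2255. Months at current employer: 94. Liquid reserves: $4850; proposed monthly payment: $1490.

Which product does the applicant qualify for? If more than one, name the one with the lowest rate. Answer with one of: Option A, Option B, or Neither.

Option B

DTI = 2,255/6,150 = 36.7%.
Reserves = 4,850/1,490 = 3.3 months.
Option A: score 747 ≥ 600; DTI 36.7% ≤ 38%; employment 94 ≥ 24 mo; reserves 3.3 < 4 mo → does not qualify.
Option B: score 747 ≥ 700; DTI 36.7% ≤ 40%; employment 94 ≥ 6 mo → qualifies.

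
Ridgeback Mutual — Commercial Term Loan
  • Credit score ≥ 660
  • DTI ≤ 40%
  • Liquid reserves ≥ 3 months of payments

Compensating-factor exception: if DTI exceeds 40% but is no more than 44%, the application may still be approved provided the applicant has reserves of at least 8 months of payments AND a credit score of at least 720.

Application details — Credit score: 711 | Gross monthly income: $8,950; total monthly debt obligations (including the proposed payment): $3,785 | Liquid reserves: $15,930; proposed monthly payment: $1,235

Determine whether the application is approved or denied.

Denied

Credit score 711 ≥ 660 (meets base)
DTI: 3,785 ÷ 8,950 = 42.3%, over the 40% base limit.
Liquid reserves cover 15,930/1,235 = 12.9 months — ≥ 3 required
42.3% falls in the override range (40%–44%), so the compensating-factor test applies.
Override check — reserves: 12.9 mo (ok); score: 711 (below 720).
Compensating-factor requirement not fully met.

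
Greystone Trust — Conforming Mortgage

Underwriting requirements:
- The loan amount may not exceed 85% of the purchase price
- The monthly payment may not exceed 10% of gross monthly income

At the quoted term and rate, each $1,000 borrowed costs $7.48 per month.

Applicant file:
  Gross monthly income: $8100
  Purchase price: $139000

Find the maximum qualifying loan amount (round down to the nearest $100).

$108,200

Payment cap: 10% × $8,100 = $810/month.
At $7.48 per $1,000, that supports 810/7.48 × 1,000 ≈ $108,288 → $108,200.
LTV cap: 85% × $139,000 = $118,150 → $118,100.
Binding constraint: payment-to-income.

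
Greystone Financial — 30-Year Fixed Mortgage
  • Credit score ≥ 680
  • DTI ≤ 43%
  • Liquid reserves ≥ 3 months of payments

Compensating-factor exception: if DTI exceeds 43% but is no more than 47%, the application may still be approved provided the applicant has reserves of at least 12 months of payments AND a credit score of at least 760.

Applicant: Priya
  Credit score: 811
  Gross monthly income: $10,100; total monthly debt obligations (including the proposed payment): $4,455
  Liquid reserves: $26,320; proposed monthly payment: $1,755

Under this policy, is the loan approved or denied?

Approved

Credit score 811 ≥ 680 (meets base)
DTI = 4,455/10,100 = 44.1% > 43% — standard DTI limit exceeded.
Reserves = 26,320/1,755 = 15.0 months ≥ 3
44.1% falls in the override range (43%–47%), so the compensating-factor test applies.
Reserves 15.0 ≥ 12 months; credit score 811 ≥ 760.
Both compensating conditions met → exception applies.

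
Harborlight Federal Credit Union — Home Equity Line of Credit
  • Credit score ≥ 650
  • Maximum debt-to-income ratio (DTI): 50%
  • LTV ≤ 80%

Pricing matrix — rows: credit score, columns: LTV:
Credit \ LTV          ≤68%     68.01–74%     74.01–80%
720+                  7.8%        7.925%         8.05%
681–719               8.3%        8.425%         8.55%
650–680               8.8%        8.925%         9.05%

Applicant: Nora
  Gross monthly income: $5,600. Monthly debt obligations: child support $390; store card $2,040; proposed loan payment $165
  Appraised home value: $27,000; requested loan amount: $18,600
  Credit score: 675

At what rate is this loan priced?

8.925%

Credit score 675 ≥ 650; Total monthly debts = (390 + 2,040 + 165) = 2,595. Debt-to-income = 2,595/5,600 = 46.3% — meets 50% limit
Loan-to-value = 18,600/27,000 = 68.9% — pass (80% max)
Score 675 is in the 650–680 band; LTV 68.9% is in the 68.01–74% band → 8.925%.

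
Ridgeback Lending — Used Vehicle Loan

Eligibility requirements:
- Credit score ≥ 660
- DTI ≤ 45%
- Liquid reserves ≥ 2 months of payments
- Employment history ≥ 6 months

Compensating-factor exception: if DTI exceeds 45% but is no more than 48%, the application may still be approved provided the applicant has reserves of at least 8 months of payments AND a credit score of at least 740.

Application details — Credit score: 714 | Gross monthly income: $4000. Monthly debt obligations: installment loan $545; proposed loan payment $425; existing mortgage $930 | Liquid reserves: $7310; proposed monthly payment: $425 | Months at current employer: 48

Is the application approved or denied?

Credit score 714 ≥ 660 (meets base)
Total debts = (545 + 425 + 930) = 1,900. DTI: 1,900 ÷ 4,000 = 47.5%, over the 45% base limit.
Liquid reserves cover 7,310/425 = 17.2 months — ≥ 2 required
Employment 48 ≥ 6 months
DTI 47.5% is within the 45%–48% exception band; checking compensating factors.
Override check — reserves: 17.2 mo (ok); score: 714 (below 740).
Compensating-factor requirement not fully met.

Denied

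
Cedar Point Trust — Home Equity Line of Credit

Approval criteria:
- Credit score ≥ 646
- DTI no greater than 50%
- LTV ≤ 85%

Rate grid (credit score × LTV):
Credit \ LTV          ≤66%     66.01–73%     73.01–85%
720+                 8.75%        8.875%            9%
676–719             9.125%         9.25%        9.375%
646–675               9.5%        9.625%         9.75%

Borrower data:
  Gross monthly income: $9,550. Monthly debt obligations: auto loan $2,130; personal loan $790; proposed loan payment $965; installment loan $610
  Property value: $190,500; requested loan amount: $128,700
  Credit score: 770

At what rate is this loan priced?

Credit score 770 ≥ 646; Total monthly debts = (2,130 + 790 + 965 + 610) = 4,495. DTI: 4,495 ÷ 9,550 = 47.1%, within the 50% cap
LTV: 128,700 ÷ 190,500 = 67.6%, within 85% cap
Row: 770 falls in 720+. Column: 67.6% falls in 66.01–73%. Rate = 8.875%.

8.875%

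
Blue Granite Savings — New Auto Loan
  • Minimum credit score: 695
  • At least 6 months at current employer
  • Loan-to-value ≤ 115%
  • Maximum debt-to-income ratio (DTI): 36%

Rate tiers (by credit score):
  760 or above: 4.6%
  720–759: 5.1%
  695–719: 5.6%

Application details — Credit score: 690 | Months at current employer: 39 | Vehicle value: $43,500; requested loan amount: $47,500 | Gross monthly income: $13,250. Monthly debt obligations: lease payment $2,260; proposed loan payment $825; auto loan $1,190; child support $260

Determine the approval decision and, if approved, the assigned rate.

Denied

Credit score 690 < 695 (below minimum)
Employment 39 ≥ 6 months
Total monthly debts = (2,260 + 825 + 1,190 + 260) = 4,535. Debt-to-income = 4,535/13,250 = 34.2% — meets 36% limit
LTV = 47,500/43,500 = 109.2% ≤ 115%
Not all requirements met → denied.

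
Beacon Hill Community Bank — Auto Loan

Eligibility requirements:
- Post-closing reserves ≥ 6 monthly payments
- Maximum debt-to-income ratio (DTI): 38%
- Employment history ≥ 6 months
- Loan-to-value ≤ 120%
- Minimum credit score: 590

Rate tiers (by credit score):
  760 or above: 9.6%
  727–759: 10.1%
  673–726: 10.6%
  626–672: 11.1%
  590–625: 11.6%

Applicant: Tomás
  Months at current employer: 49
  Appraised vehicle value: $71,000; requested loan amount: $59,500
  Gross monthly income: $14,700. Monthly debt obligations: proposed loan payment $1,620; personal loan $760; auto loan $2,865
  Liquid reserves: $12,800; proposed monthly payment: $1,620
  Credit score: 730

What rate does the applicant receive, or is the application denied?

Approved at 10.1%

Credit score 730 ≥ 590 (meets minimum)
LTV = 59,500/71,000 = 83.8% ≤ 120%
Employment 49 ≥ 6 months
Reserves = 12,800/1,620 = 7.9 months ≥ 6
Total monthly debts = (1,620 + 760 + 2,865) = 5,245. Debt-to-income = 5,245/14,700 = 35.7% — meets 38% limit
All requirements met. Score 730 falls in the 727–759 tier → 10.1%.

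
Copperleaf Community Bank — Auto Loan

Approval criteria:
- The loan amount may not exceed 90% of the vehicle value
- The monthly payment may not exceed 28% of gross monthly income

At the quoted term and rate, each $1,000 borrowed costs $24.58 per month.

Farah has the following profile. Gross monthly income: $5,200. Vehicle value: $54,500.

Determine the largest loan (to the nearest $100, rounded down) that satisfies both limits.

$49,000

Payment cap: 28% × $5,200 = $1,456/month.
At $24.58 per $1,000, that supports 1,456/24.58 × 1,000 ≈ $59,235 → $59,200.
LTV cap: 90% × $54,500 = $49,050 → $49,000.
Binding constraint: loan-to-value.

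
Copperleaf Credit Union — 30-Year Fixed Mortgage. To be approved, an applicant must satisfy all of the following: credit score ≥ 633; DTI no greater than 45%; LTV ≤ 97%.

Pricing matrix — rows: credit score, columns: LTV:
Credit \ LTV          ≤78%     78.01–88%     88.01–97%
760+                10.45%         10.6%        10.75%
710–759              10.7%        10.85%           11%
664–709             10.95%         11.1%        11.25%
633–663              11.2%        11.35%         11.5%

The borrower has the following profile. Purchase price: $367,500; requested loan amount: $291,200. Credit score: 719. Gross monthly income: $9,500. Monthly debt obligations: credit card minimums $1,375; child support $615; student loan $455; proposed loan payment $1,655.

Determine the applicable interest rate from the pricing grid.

10.85%

Credit score 719 ≥ 633; Total monthly debts = (1,375 + 615 + 455 + 1,655) = 4,100. DTI = 4,100/9,500 = 43.2% ≤ 45%
Loan-to-value = 291,200/367,500 = 79.2% — pass (97% max)
Credit 719 → row 710–759; LTV 79.2% → column 78.01–88%. Grid cell → 10.85%.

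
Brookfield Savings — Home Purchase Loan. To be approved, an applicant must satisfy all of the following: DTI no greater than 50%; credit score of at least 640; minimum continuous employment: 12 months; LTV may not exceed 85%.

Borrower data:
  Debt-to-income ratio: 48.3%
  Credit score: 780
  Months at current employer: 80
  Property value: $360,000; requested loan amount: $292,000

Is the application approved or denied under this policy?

Approved

Debt-to-income 48.3% vs 50% cap — pass
Credit score 780 ≥ 640 (meets)
Employment 80 ≥ 12 months
LTV: 292,000 ÷ 360,000 = 81.1%, within 85% cap
All criteria satisfied.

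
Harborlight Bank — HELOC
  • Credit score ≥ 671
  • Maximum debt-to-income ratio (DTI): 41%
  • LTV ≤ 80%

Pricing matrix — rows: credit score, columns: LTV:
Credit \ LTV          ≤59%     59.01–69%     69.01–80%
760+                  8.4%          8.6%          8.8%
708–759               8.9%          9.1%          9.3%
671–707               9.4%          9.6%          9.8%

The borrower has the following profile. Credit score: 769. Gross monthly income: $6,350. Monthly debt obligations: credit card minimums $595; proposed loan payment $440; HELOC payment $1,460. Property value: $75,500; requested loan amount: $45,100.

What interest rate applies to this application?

8.6%

Credit score 769 ≥ 671; Total monthly debts = (595 + 440 + 1,460) = 2,495. DTI = 2,495/6,350 = 39.3% ≤ 41%
LTV: 45,100 ÷ 75,500 = 59.7%, within 80% cap
Row: 769 falls in 760+. Column: 59.7% falls in 59.01–69%. Rate = 8.6%.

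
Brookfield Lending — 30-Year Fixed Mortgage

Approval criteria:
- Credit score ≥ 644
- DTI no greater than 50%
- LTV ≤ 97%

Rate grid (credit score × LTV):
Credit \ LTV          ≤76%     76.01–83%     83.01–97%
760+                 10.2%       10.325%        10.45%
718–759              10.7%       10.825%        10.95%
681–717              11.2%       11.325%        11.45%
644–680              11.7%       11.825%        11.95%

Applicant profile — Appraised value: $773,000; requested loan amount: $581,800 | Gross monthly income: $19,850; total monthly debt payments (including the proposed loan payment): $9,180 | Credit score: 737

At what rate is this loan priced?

Credit score 737 ≥ 644; DTI = 9,180/19,850 = 46.2% ≤ 50%
LTV = 581,800/773,000 = 75.3% ≤ 97%
Score 737 is in the 718–759 band; LTV 75.3% is in the ≤76% band → 10.7%.

10.7%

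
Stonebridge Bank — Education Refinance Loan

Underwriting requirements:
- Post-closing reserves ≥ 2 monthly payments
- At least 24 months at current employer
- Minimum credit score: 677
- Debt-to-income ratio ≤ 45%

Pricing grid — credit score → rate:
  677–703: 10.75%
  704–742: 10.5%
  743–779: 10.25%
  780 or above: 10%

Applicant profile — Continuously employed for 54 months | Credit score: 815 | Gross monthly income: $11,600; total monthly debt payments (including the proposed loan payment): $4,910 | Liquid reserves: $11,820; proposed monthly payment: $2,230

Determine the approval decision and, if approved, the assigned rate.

Credit score 815 ≥ 677 (meets minimum)
Employment 54 ≥ 24 months
Reserves = 11,820/2,230 = 5.3 months ≥ 2
Debt-to-income = 4,910/11,600 = 42.3% — meets 45% limit
All requirements met. Score 815 falls in the 780 or above tier → 10%.

Approved at 10%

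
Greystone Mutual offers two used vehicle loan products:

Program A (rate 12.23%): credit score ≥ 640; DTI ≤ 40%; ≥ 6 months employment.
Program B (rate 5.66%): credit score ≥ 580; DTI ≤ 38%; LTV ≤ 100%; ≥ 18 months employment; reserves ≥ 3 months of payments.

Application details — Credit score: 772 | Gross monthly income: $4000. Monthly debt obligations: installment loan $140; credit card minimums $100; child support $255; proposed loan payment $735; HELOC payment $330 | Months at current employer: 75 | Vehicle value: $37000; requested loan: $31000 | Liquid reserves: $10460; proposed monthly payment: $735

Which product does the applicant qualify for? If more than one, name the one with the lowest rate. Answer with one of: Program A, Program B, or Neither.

Total debts = (140 + 100 + 255 + 735 + 330) = 1,560; DTI = 1,560/4,000 = 39%.
LTV = 31,000/37,000 = 83.8%.
Reserves = 10,460/735 = 14.2 months.
Program A: score 772 ≥ 640; DTI 39% ≤ 40%; employment 75 ≥ 6 mo → qualifies.
Program B: score 772 ≥ 580; DTI 39% > 38%; LTV 83.8% ≤ 100%; employment 75 ≥ 18 mo; reserves 14.2 ≥ 3 mo → does not qualify.

Program A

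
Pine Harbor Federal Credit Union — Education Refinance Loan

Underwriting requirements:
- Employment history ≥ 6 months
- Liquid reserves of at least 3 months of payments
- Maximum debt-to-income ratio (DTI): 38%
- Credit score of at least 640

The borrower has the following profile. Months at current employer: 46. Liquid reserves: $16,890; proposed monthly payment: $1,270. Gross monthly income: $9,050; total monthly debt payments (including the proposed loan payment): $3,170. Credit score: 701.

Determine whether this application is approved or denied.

Approved

Employment 46 ≥ 6 months
Liquid reserves cover 16,890/1,270 = 13.3 months — ≥ 3 required
DTI = 3,170/9,050 = 35% ≤ 38%
Credit score 701 ≥ 640 (meets)
All criteria satisfied.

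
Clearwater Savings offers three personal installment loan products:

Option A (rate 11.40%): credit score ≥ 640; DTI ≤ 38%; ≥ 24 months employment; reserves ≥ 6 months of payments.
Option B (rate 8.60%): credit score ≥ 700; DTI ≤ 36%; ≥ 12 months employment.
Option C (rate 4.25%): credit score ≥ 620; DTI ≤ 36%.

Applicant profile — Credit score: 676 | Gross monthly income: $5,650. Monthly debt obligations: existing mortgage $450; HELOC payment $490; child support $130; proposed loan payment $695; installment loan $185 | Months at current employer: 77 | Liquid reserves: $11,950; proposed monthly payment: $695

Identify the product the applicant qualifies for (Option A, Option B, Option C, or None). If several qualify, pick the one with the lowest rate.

Option C

Total debts = (450 + 490 + 130 + 695 + 185) = 1,950; DTI = 1,950/5,650 = 34.5%.
Reserves = 11,950/695 = 17.2 months.
Option A: score 676 ≥ 640; DTI 34.5% ≤ 38%; employment 77 ≥ 24 mo; reserves 17.2 ≥ 6 mo → qualifies.
Option B: score 676 < 700; DTI 34.5% ≤ 36%; employment 77 ≥ 12 mo → does not qualify.
Option C: score 676 ≥ 620; DTI 34.5% ≤ 36% → qualifies.
Qualifying: Option A, Option C. Lowest rate is 4.25% → Option C.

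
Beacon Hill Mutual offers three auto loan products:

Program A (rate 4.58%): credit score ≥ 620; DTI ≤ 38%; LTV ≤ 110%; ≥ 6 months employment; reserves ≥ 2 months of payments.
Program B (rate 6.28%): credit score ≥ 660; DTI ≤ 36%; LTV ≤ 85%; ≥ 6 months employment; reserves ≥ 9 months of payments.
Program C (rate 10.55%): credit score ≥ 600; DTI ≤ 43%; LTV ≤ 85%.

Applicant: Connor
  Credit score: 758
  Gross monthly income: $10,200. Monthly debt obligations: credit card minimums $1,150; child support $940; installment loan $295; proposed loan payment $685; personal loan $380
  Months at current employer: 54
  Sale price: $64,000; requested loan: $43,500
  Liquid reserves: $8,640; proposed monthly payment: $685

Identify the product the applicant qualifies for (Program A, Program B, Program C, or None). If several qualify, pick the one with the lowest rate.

Program A

Total debts = (1,150 + 940 + 295 + 685 + 380) = 3,450; DTI = 3,450/10,200 = 33.8%.
LTV = 43,500/64,000 = 68%.
Reserves = 8,640/685 = 12.6 months.
Program A: score 758 ≥ 620; DTI 33.8% ≤ 38%; LTV 68% ≤ 110%; employment 54 ≥ 6 mo; reserves 12.6 ≥ 2 mo → qualifies.
Program B: score 758 ≥ 660; DTI 33.8% ≤ 36%; LTV 68% ≤ 85%; employment 54 ≥ 6 mo; reserves 12.6 ≥ 9 mo → qualifies.
Program C: score 758 ≥ 600; DTI 33.8% ≤ 43%; LTV 68% ≤ 85% → qualifies.
Qualifying: Program A, Program B, Program C. Lowest rate is 4.58% → Program A.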